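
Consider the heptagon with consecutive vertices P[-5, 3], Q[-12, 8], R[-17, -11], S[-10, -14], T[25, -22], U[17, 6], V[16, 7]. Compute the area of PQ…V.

796

Apply Gauss's area formula: 2A = Σ (x_i·y_{i+1} − x_{i+1}·y_i), indices taken mod 7.
Σ = (-4) + (268) + (128) + (570) + (524) + (23) + (83) = 1592
Area = |Σ|/2 = 796.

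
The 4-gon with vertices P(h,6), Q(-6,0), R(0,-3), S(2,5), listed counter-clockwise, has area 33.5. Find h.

Write out the shoelace sum; only the two edges meeting at P involve h:
2·Area = [(2·6 − h·5) + (h·0 − (-6)·6)] + 24
       = -5·h + 72 = 67
⇒ h = 1.

1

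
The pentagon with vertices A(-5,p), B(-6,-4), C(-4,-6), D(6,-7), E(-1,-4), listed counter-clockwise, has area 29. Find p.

The doubled signed area Σ (x_i y_{i+1} − x_{i+1} y_i) is linear in p.
With p=0 it equals 53; the coefficient of p is 5 (from the two edges through A).
So 5·p + 53 = 2·29 = 58 ⇒ p = 1.

1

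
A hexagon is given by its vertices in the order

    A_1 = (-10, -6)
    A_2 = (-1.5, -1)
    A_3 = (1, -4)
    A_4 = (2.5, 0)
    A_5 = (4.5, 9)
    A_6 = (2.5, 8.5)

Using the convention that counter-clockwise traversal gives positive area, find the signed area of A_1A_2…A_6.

Apply the shoelace (surveyor's) formula: 2A = Σ (x_i·y_{i+1} − x_{i+1}·y_i), indices taken mod 6.
Σ = (1) + (7) + (10) + (22.5) + (15.75) + (70) = 126.25
Signed area = Σ/2 = 63.125 (positive ⇒ counter-clockwise traversal).

63.125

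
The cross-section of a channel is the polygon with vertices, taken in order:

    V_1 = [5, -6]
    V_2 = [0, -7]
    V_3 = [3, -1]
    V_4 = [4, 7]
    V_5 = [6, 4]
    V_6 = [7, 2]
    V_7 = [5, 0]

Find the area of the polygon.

Cross-terms: -35, 21, 25, -26, -16, -10, -30  ⇒  Σ = -71
Area = |Σ|/2 = 35.5.

35.5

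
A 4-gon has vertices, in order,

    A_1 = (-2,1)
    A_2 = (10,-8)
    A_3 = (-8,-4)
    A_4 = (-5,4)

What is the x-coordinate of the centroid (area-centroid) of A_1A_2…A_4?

Apply the shoelace formula. First the cross-terms c_i = x_i·y_{i+1} − x_{i+1}·y_i:
  6, -104, -52, 3  ⇒  2A = -147, A = -73.5.
Then Σ (x_i + x_{i+1})·c_i = 495, so x̄ = 495 / (6·(-73.5)) = -55/49.

-55/49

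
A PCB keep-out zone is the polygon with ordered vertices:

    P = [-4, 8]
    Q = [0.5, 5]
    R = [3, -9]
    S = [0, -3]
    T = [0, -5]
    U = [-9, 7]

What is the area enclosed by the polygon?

Apply Gauss's area formula: 2A = Σ (x_i·y_{i+1} − x_{i+1}·y_i), indices taken mod 6.
Cross-terms: -24, -19.5, -9, 0, -45, -44  ⇒  Σ = -141.5
Area = |Σ|/2 = 70.75.

70.75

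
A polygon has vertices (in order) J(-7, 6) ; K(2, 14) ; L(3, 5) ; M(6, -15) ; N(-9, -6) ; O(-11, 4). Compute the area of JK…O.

Σ = (-110) + (-32) + (-75) + (-171) + (-102) + (-38) = -528
Area = |Σ|/2 = 264.

264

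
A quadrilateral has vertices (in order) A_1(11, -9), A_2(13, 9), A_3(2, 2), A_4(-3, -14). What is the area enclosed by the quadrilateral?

Apply the shoelace (surveyor's) formula: 2A = Σ (x_i·y_{i+1} − x_{i+1}·y_i), indices taken mod 4.
Σ = (216) + (8) + (-22) + (181) = 383
Area = |Σ|/2 = 191.5.

191.5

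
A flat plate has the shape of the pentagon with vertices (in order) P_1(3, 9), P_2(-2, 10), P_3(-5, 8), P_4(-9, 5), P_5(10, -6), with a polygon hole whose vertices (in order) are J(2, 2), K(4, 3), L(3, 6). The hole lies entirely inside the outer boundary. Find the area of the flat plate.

Outer boundary:
P_1→P_2: (3)(10) − (-2)(9) = 48
P_2→P_3: (-2)(8) − (-5)(10) = 34
P_3→P_4: (-5)(5) − (-9)(8) = 47
P_4→P_5: (-9)(-6) − (10)(5) = 4
P_5→P_1: (10)(9) − (3)(-6) = 108
Σ = 241
Area = |Σ|/2 = 120.5.
Hole:
Cross-terms: -2, 15, -6  ⇒  Σ = 7
Area = |Σ|/2 = 3.5.
Net area = 120.5 − 3.5 = 117.

117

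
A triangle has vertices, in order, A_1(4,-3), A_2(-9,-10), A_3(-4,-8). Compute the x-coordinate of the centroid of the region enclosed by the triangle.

-3

Apply Gauss's area formula. First the cross-terms c_i = x_i·y_{i+1} − x_{i+1}·y_i:
  -67, 32, 44  ⇒  2A = 9, A = 4.5.
Then Σ (x_i + x_{i+1})·c_i = -81, so x̄ = -81 / (6·4.5) = -3.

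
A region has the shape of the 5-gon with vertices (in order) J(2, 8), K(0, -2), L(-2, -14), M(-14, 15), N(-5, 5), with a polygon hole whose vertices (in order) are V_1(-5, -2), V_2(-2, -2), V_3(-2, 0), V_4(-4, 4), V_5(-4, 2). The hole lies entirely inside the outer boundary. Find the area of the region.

129.5

Outer boundary:
Cross-terms: -4, -4, -226, 5, -50  ⇒  Σ = -279
Area = |Σ|/2 = 139.5.
Hole:
Apply the surveyor's formula: 2A = Σ (x_i·y_{i+1} − x_{i+1}·y_i), indices taken mod 5.
Cross-terms: 6, -4, -8, 8, 18  ⇒  Σ = 20
Area = |Σ|/2 = 10.
Net area = 139.5 − 10 = 129.5.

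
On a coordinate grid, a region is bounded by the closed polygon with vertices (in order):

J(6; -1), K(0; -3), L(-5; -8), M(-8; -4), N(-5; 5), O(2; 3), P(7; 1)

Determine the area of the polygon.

97

Apply Gauss's area formula: 2A = Σ (x_i·y_{i+1} − x_{i+1}·y_i), indices taken mod 7.
Σ = (-18) + (-15) + (-44) + (-60) + (-25) + (-19) + (-13) = -194
Area = |Σ|/2 = 97.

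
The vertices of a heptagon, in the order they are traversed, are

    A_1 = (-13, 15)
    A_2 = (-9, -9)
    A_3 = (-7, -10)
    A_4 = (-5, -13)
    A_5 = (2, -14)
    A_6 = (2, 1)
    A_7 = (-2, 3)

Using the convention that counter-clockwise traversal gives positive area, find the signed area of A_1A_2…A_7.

Cross-terms: 252, 27, 41, 96, 30, 8, 9  ⇒  Σ = 463
Signed area = Σ/2 = 231.5 (positive ⇒ counter-clockwise traversal).

231.5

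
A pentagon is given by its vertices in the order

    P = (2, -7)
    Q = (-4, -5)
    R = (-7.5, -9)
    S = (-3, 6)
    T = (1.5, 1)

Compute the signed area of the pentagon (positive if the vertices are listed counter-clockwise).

-68

Apply the surveyor's formula: 2A = Σ (x_i·y_{i+1} − x_{i+1}·y_i), indices taken mod 5.
Cross-terms: -38, -1.5, -72, -12, -12.5  ⇒  Σ = -136
Signed area = Σ/2 = -68 (negative ⇒ clockwise traversal).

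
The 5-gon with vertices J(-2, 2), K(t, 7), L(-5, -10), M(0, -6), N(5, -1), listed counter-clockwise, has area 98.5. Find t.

Write out the shoelace sum; only the two edges meeting at K involve t:
2·Area = [((-2)·7 − t·2) + (t·(-10) − (-5)·7)] + 68
       = -12·t + 89 = 197
⇒ t = -9.

-9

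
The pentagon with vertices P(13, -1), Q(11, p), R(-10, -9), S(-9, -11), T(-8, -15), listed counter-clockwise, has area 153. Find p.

5

The doubled signed area Σ (x_i y_{i+1} − x_{i+1} y_i) is linear in p.
With p=0 it equals 191; the coefficient of p is 23 (from the two edges through Q).
So 23·p + 191 = 2·153 = 306 ⇒ p = 5.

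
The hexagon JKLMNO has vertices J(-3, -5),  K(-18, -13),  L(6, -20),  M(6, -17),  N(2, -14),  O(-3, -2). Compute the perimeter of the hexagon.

|JK| = √((-15)² + (-8)²) = √289 = 17
|KL| = √((24)² + (-7)²) = √625 = 25
|LM| = √((0)² + (3)²) = √9 = 3
|MN| = √((-4)² + (3)²) = √25 = 5
|NO| = √((-5)² + (12)²) = √169 = 13
|OJ| = √((0)² + (-3)²) = √9 = 3
Perimeter = 17 + 25 + 3 + 5 + 13 + 3 = 66.

66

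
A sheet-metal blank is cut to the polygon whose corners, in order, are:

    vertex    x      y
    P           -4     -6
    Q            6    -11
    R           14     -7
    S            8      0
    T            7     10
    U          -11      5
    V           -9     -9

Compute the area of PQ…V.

Apply the shoelace (surveyor's) formula: 2A = Σ (x_i·y_{i+1} − x_{i+1}·y_i), indices taken mod 7.
Σ = (80) + (112) + (56) + (80) + (145) + (144) + (18) = 635
Area = |Σ|/2 = 317.5.

317.5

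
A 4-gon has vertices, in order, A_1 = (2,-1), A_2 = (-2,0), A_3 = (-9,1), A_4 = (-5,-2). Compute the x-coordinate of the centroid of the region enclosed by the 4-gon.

Apply the shoelace formula. First the cross-terms c_i = x_i·y_{i+1} − x_{i+1}·y_i:
  -2, -2, 23, 9  ⇒  2A = 28, A = 14.
Then Σ (x_i + x_{i+1})·c_i = -327, so x̄ = -327 / (6·14) = -109/28.

-109/28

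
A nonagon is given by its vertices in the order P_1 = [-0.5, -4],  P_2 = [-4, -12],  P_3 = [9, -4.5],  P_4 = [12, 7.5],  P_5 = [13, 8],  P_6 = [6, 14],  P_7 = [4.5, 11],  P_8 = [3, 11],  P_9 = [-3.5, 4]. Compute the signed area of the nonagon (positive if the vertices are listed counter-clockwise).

Apply the shoelace (surveyor's) formula: 2A = Σ (x_i·y_{i+1} − x_{i+1}·y_i), indices taken mod 9.
Σ = (-10) + (126) + (121.5) + (-1.5) + (134) + (3) + (16.5) + (50.5) + (16) = 456
Signed area = Σ/2 = 228 (positive ⇒ counter-clockwise traversal).

228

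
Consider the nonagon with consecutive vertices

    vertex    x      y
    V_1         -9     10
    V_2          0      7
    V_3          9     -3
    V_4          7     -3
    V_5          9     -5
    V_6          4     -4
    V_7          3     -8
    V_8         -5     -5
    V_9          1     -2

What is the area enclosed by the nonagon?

Apply the shoelace formula: 2A = Σ (x_i·y_{i+1} − x_{i+1}·y_i), indices taken mod 9.
Σ = (-63) + (-63) + (-6) + (-8) + (-16) + (-20) + (-55) + (15) + (-8) = -224
Area = |Σ|/2 = 112.

112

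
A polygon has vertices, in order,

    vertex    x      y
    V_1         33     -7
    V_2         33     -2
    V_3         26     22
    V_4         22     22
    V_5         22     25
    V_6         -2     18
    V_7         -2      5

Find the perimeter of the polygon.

112

|V_1V_2| = √((0)² + (5)²) = √25 = 5
|V_2V_3| = √((-7)² + (24)²) = √625 = 25
|V_3V_4| = √((-4)² + (0)²) = √16 = 4
|V_4V_5| = √((0)² + (3)²) = √9 = 3
|V_5V_6| = √((-24)² + (-7)²) = √625 = 25
|V_6V_7| = √((0)² + (-13)²) = √169 = 13
|V_7V_1| = √((35)² + (-12)²) = √1369 = 37
Perimeter = 5 + 25 + 4 + 3 + 25 + 13 + 37 = 112.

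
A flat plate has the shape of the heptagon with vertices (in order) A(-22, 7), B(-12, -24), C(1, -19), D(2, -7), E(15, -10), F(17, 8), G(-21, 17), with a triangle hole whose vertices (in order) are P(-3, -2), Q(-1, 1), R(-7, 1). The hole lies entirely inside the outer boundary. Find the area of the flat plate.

Outer boundary:
A→B: (-22)(-24) − (-12)(7) = 612
B→C: (-12)(-19) − (1)(-24) = 252
C→D: (1)(-7) − (2)(-19) = 31
D→E: (2)(-10) − (15)(-7) = 85
E→F: (15)(8) − (17)(-10) = 290
F→G: (17)(17) − (-21)(8) = 457
G→A: (-21)(7) − (-22)(17) = 227
Σ = 1954
Area = |Σ|/2 = 977.
Hole:
Apply the shoelace formula: 2A = Σ (x_i·y_{i+1} − x_{i+1}·y_i), indices taken mod 3.
Σ = (-5) + (6) + (17) = 18
Area = |Σ|/2 = 9.
Net area = 977 − 9 = 968.

968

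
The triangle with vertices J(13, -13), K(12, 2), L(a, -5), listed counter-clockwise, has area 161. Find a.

-9

The doubled signed area Σ (x_i y_{i+1} − x_{i+1} y_i) is linear in a.
With a=0 it equals 187; the coefficient of a is -15 (from the two edges through L).
So -15·a + 187 = 2·161 = 322 ⇒ a = -9.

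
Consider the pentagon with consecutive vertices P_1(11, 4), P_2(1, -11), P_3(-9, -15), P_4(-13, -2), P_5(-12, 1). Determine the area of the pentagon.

Σ = (-125) + (-114) + (-177) + (-37) + (-59) = -512
Area = |Σ|/2 = 256.

256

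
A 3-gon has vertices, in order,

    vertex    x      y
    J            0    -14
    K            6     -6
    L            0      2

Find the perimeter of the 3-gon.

36

|JK| = √((6)² + (8)²) = √100 = 10
|KL| = √((-6)² + (8)²) = √100 = 10
|LJ| = √((0)² + (-16)²) = √256 = 16
Perimeter = 10 + 10 + 16 = 36.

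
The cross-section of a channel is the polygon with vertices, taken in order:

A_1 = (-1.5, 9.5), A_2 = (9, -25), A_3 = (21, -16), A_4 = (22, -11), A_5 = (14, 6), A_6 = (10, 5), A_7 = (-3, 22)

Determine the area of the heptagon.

494.75

Apply the shoelace formula: 2A = Σ (x_i·y_{i+1} − x_{i+1}·y_i), indices taken mod 7.
Σ = (-48) + (381) + (121) + (286) + (10) + (235) + (4.5) = 989.5
Area = |Σ|/2 = 494.75.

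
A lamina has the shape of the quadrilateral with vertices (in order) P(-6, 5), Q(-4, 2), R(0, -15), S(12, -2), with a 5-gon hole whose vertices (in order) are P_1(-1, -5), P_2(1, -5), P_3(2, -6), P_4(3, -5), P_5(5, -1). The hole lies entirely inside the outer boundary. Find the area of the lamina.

139

Outer boundary:
Apply the shoelace formula: 2A = Σ (x_i·y_{i+1} − x_{i+1}·y_i), indices taken mod 4.
P→Q: (-6)(2) − (-4)(5) = 8
Q→R: (-4)(-15) − (0)(2) = 60
R→S: (0)(-2) − (12)(-15) = 180
S→P: (12)(5) − (-6)(-2) = 48
Σ = 296
Area = |Σ|/2 = 148.
Hole:
Apply the shoelace formula: 2A = Σ (x_i·y_{i+1} − x_{i+1}·y_i), indices taken mod 5.
Cross-terms: 10, 4, 8, 22, -26  ⇒  Σ = 18
Area = |Σ|/2 = 9.
Net area = 148 − 9 = 139.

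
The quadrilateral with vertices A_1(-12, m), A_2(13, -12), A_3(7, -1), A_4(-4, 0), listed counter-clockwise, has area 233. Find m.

The doubled signed area Σ (x_i y_{i+1} − x_{i+1} y_i) is linear in m.
With m=0 it equals 211; the coefficient of m is -17 (from the two edges through A_1).
So -17·m + 211 = 2·233 = 466 ⇒ m = -15.

-15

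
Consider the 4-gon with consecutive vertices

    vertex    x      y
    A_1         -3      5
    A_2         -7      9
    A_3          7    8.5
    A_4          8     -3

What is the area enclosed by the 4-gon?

86.25

Σ = (8) + (-122.5) + (-89) + (31) = -172.5
Area = |Σ|/2 = 86.25.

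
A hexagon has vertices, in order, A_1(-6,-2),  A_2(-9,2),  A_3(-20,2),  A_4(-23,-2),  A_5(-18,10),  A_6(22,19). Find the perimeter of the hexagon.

|A_1A_2| = √((-3)² + (4)²) = √25 = 5
|A_2A_3| = √((-11)² + (0)²) = √121 = 11
|A_3A_4| = √((-3)² + (-4)²) = √25 = 5
|A_4A_5| = √((5)² + (12)²) = √169 = 13
|A_5A_6| = √((40)² + (9)²) = √1681 = 41
|A_6A_1| = √((-28)² + (-21)²) = √1225 = 35
Perimeter = 5 + 11 + 5 + 13 + 41 + 35 = 110.

110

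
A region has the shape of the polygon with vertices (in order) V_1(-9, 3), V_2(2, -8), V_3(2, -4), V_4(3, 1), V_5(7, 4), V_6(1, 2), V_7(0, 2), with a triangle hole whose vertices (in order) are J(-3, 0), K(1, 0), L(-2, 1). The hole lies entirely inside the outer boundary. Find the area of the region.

Outer boundary:
V_1→V_2: (-9)(-8) − (2)(3) = 66
V_2→V_3: (2)(-4) − (2)(-8) = 8
V_3→V_4: (2)(1) − (3)(-4) = 14
V_4→V_5: (3)(4) − (7)(1) = 5
V_5→V_6: (7)(2) − (1)(4) = 10
V_6→V_7: (1)(2) − (0)(2) = 2
V_7→V_1: (0)(3) − (-9)(2) = 18
Σ = 123
Area = |Σ|/2 = 61.5.
Hole:
Σ = (0) + (1) + (3) = 4
Area = |Σ|/2 = 2.
Net area = 61.5 − 2 = 59.5.

59.5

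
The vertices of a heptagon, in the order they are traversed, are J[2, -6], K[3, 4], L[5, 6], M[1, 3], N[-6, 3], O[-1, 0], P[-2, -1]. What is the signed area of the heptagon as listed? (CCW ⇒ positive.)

Apply the surveyor's formula: 2A = Σ (x_i·y_{i+1} − x_{i+1}·y_i), indices taken mod 7.
Σ = (26) + (-2) + (9) + (21) + (3) + (1) + (14) = 72
Signed area = Σ/2 = 36 (positive ⇒ counter-clockwise traversal).

36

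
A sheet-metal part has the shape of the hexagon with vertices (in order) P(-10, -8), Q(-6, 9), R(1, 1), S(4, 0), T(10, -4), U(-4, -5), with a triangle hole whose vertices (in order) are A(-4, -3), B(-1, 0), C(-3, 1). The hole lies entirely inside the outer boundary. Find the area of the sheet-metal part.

Outer boundary:
Apply Gauss's area formula: 2A = Σ (x_i·y_{i+1} − x_{i+1}·y_i), indices taken mod 6.
Σ = (-138) + (-15) + (-4) + (-16) + (-66) + (-18) = -257
Area = |Σ|/2 = 128.5.
Hole:
Apply the shoelace formula: 2A = Σ (x_i·y_{i+1} − x_{i+1}·y_i), indices taken mod 3.
Cross-terms: -3, -1, 13  ⇒  Σ = 9
Area = |Σ|/2 = 4.5.
Net area = 128.5 − 4.5 = 124.

124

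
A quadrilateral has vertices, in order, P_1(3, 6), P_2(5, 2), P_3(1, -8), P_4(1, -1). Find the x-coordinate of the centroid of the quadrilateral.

197/75

Apply the shoelace formula. First the cross-terms c_i = x_i·y_{i+1} − x_{i+1}·y_i:
  -24, -42, 7, 9  ⇒  2A = -50, A = -25.
Then Σ (x_i + x_{i+1})·c_i = -394, so x̄ = -394 / (6·(-25)) = 197/75.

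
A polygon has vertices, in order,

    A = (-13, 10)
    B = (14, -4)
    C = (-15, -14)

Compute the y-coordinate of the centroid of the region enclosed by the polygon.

-8/3

Apply the shoelace formula. First the cross-terms c_i = x_i·y_{i+1} − x_{i+1}·y_i:
  -88, -256, -332  ⇒  2A = -676, A = -338.
Then Σ (y_i + y_{i+1})·c_i = 5408, so ȳ = 5408 / (6·(-338)) = -8/3.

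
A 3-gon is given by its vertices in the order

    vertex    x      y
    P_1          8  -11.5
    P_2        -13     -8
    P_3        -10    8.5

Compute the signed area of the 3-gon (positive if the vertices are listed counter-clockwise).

-178.5

Apply Gauss's area formula: 2A = Σ (x_i·y_{i+1} − x_{i+1}·y_i), indices taken mod 3.
Σ = (-213.5) + (-190.5) + (47) = -357
Signed area = Σ/2 = -178.5 (negative ⇒ clockwise traversal).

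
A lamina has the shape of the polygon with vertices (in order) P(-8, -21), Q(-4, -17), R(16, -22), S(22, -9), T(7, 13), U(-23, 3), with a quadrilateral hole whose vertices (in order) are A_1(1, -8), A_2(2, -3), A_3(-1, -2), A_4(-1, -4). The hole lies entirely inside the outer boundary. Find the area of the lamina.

954

Outer boundary:
Apply the surveyor's formula: 2A = Σ (x_i·y_{i+1} − x_{i+1}·y_i), indices taken mod 6.
Σ = (52) + (360) + (340) + (349) + (320) + (507) = 1928
Area = |Σ|/2 = 964.
Hole:
Σ = (13) + (-7) + (2) + (12) = 20
Area = |Σ|/2 = 10.
Net area = 964 − 10 = 954.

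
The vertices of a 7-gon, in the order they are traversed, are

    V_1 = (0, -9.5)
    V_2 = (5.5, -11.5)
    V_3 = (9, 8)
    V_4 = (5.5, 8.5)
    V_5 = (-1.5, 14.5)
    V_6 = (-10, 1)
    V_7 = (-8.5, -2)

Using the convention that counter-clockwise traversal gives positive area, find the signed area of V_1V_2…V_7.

Apply Gauss's area formula: 2A = Σ (x_i·y_{i+1} − x_{i+1}·y_i), indices taken mod 7.
Σ = (52.25) + (147.5) + (32.5) + (92.5) + (143.5) + (28.5) + (80.75) = 577.5
Signed area = Σ/2 = 288.75 (positive ⇒ counter-clockwise traversal).

288.75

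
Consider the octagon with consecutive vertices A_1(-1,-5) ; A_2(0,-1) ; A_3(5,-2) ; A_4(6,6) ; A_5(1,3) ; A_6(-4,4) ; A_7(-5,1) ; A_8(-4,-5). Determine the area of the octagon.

68

Σ = (1) + (5) + (42) + (12) + (16) + (16) + (29) + (15) = 136
Area = |Σ|/2 = 68.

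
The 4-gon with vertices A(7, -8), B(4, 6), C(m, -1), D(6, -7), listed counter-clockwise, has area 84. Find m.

The doubled signed area Σ (x_i y_{i+1} − x_{i+1} y_i) is linear in m.
With m=0 it equals 77; the coefficient of m is -13 (from the two edges through C).
So -13·m + 77 = 2·84 = 168 ⇒ m = -7.

-7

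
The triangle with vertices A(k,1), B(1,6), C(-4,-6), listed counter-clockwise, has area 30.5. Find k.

4

Write out the shoelace sum; only the two edges meeting at A involve k:
2·Area = [((-4)·1 − k·(-6)) + (k·6 − 1·1)] + 18
       = 12·k + 13 = 61
⇒ k = 4.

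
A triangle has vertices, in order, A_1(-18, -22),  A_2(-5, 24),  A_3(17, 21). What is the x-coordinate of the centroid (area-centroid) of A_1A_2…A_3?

Apply the shoelace formula. First the cross-terms c_i = x_i·y_{i+1} − x_{i+1}·y_i:
  -542, -513, 4  ⇒  2A = -1051, A = -525.5.
Then Σ (x_i + x_{i+1})·c_i = 6306, so x̄ = 6306 / (6·(-525.5)) = -2.

-2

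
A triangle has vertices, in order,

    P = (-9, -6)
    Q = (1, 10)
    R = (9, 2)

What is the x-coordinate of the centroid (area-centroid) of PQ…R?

1/3

Apply the surveyor's formula. First the cross-terms c_i = x_i·y_{i+1} − x_{i+1}·y_i:
  -84, -88, -36  ⇒  2A = -208, A = -104.
Then Σ (x_i + x_{i+1})·c_i = -208, so x̄ = -208 / (6·(-104)) = 1/3.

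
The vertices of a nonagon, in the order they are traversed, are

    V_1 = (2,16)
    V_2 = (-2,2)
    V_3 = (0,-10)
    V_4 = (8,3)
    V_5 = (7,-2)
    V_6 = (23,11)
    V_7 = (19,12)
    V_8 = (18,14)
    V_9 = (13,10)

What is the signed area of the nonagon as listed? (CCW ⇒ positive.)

262.5

Apply the shoelace formula: 2A = Σ (x_i·y_{i+1} − x_{i+1}·y_i), indices taken mod 9.
V_1→V_2: (2)(2) − (-2)(16) = 36
V_2→V_3: (-2)(-10) − (0)(2) = 20
V_3→V_4: (0)(3) − (8)(-10) = 80
V_4→V_5: (8)(-2) − (7)(3) = -37
V_5→V_6: (7)(11) − (23)(-2) = 123
V_6→V_7: (23)(12) − (19)(11) = 67
V_7→V_8: (19)(14) − (18)(12) = 50
V_8→V_9: (18)(10) − (13)(14) = -2
V_9→V_1: (13)(16) − (2)(10) = 188
Σ = 525
Signed area = Σ/2 = 262.5 (positive ⇒ counter-clockwise traversal).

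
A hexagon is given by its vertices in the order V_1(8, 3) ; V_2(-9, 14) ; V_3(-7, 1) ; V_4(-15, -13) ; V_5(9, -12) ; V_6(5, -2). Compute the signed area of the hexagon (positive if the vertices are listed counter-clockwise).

352

Σ = (139) + (89) + (106) + (297) + (42) + (31) = 704
Signed area = Σ/2 = 352 (positive ⇒ counter-clockwise traversal).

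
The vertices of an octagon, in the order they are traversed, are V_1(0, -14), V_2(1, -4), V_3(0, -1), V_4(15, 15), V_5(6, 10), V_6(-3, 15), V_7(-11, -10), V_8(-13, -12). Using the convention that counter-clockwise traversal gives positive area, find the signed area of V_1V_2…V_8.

Apply the shoelace formula: 2A = Σ (x_i·y_{i+1} − x_{i+1}·y_i), indices taken mod 8.
Cross-terms: 14, -1, 15, 60, 120, 195, 2, 182  ⇒  Σ = 587
Signed area = Σ/2 = 293.5 (positive ⇒ counter-clockwise traversal).

293.5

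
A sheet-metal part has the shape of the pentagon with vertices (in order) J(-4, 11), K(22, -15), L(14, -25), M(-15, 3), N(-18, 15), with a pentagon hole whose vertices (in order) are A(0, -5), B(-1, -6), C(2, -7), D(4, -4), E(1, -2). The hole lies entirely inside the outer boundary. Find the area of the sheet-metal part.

569.5

Outer boundary:
J→K: (-4)(-15) − (22)(11) = -182
K→L: (22)(-25) − (14)(-15) = -340
L→M: (14)(3) − (-15)(-25) = -333
M→N: (-15)(15) − (-18)(3) = -171
N→J: (-18)(11) − (-4)(15) = -138
Σ = -1164
Area = |Σ|/2 = 582.
Hole:
A→B: (0)(-6) − (-1)(-5) = -5
B→C: (-1)(-7) − (2)(-6) = 19
C→D: (2)(-4) − (4)(-7) = 20
D→E: (4)(-2) − (1)(-4) = -4
E→A: (1)(-5) − (0)(-2) = -5
Σ = 25
Area = |Σ|/2 = 12.5.
Net area = 582 − 12.5 = 569.5.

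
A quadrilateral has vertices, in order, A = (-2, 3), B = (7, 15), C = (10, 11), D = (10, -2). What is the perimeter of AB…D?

46

|AB| = √((9)² + (12)²) = √225 = 15
|BC| = √((3)² + (-4)²) = √25 = 5
|CD| = √((0)² + (-13)²) = √169 = 13
|DA| = √((-12)² + (5)²) = √169 = 13
Perimeter = 15 + 5 + 13 + 13 = 46.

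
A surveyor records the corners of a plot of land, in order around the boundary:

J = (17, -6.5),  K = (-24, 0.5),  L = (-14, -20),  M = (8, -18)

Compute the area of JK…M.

502.75

Apply the surveyor's formula: 2A = Σ (x_i·y_{i+1} − x_{i+1}·y_i), indices taken mod 4.
Σ = (-147.5) + (487) + (412) + (254) = 1005.5
Area = |Σ|/2 = 502.75.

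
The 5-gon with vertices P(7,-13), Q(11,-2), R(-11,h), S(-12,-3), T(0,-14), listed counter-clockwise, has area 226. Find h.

The doubled signed area Σ (x_i y_{i+1} − x_{i+1} y_i) is linear in h.
With h=0 it equals 406; the coefficient of h is 23 (from the two edges through R).
So 23·h + 406 = 2·226 = 452 ⇒ h = 2.

2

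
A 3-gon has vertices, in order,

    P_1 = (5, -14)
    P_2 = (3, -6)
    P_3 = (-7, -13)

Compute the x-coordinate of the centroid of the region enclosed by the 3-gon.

Apply the shoelace formula. First the cross-terms c_i = x_i·y_{i+1} − x_{i+1}·y_i:
  12, -81, 163  ⇒  2A = 94, A = 47.
Then Σ (x_i + x_{i+1})·c_i = 94, so x̄ = 94 / (6·47) = 1/3.

1/3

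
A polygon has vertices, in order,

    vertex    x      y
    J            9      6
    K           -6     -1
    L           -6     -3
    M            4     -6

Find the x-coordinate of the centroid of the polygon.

Apply Gauss's area formula. First the cross-terms c_i = x_i·y_{i+1} − x_{i+1}·y_i:
  27, 12, 48, 78  ⇒  2A = 165, A = 82.5.
Then Σ (x_i + x_{i+1})·c_i = 855, so x̄ = 855 / (6·82.5) = 19/11.

19/11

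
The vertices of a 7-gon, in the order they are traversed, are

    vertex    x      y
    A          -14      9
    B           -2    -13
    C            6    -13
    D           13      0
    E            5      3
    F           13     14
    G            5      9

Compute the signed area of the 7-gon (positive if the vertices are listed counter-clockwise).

Apply the surveyor's formula: 2A = Σ (x_i·y_{i+1} − x_{i+1}·y_i), indices taken mod 7.
Cross-terms: 200, 104, 169, 39, 31, 47, 171  ⇒  Σ = 761
Signed area = Σ/2 = 380.5 (positive ⇒ counter-clockwise traversal).

380.5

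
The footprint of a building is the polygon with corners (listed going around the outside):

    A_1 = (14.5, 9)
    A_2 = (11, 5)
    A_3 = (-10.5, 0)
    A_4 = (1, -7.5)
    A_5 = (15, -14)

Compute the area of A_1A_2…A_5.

270.625

Σ = (-26.5) + (52.5) + (78.75) + (98.5) + (338) = 541.25
Area = |Σ|/2 = 270.625.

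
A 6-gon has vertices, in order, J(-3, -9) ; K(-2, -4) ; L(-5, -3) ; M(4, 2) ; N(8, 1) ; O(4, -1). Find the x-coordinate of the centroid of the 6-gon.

Apply the shoelace (surveyor's) formula. First the cross-terms c_i = x_i·y_{i+1} − x_{i+1}·y_i:
  -6, -14, 2, -12, -12, -39  ⇒  2A = -81, A = -40.5.
Then Σ (x_i + x_{i+1})·c_i = -201, so x̄ = -201 / (6·(-40.5)) = 67/81.

67/81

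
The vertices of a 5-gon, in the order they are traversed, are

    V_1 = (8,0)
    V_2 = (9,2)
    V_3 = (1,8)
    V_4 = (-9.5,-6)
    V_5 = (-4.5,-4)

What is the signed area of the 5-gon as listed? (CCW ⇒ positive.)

99.5

Apply the surveyor's formula: 2A = Σ (x_i·y_{i+1} − x_{i+1}·y_i), indices taken mod 5.
Σ = (16) + (70) + (70) + (11) + (32) = 199
Signed area = Σ/2 = 99.5 (positive ⇒ counter-clockwise traversal).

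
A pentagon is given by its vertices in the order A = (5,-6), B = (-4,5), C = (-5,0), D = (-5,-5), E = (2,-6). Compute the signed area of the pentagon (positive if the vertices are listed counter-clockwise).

54.5

A→B: (5)(5) − (-4)(-6) = 1
B→C: (-4)(0) − (-5)(5) = 25
C→D: (-5)(-5) − (-5)(0) = 25
D→E: (-5)(-6) − (2)(-5) = 40
E→A: (2)(-6) − (5)(-6) = 18
Σ = 109
Signed area = Σ/2 = 54.5 (positive ⇒ counter-clockwise traversal).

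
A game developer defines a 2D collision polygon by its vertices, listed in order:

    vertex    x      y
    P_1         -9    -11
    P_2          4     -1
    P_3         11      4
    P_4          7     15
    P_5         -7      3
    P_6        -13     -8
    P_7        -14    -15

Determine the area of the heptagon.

Σ = (53) + (27) + (137) + (126) + (95) + (83) + (19) = 540
Area = |Σ|/2 = 270.

270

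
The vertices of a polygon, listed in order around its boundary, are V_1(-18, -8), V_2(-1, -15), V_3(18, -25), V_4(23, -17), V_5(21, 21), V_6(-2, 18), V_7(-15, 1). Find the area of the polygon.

1246

Σ = (262) + (295) + (269) + (840) + (420) + (268) + (138) = 2492
Area = |Σ|/2 = 1246.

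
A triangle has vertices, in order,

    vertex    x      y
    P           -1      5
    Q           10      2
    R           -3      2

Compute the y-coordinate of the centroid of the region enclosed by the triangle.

Apply Gauss's area formula. First the cross-terms c_i = x_i·y_{i+1} − x_{i+1}·y_i:
  -52, 26, -13  ⇒  2A = -39, A = -19.5.
Then Σ (y_i + y_{i+1})·c_i = -351, so ȳ = -351 / (6·(-19.5)) = 3.

3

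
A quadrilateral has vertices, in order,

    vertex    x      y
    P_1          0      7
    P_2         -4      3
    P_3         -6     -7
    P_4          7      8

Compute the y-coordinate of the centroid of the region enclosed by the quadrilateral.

208/93

Apply the shoelace formula. First the cross-terms c_i = x_i·y_{i+1} − x_{i+1}·y_i:
  28, 46, 1, 49  ⇒  2A = 124, A = 62.
Then Σ (y_i + y_{i+1})·c_i = 832, so ȳ = 832 / (6·62) = 208/93.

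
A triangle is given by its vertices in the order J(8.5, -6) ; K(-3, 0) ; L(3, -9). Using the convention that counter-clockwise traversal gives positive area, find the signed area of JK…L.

Cross-terms: -18, 27, 58.5  ⇒  Σ = 67.5
Signed area = Σ/2 = 33.75 (positive ⇒ counter-clockwise traversal).

33.75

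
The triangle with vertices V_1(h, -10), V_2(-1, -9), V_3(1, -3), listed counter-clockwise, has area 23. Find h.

-9

Write out the shoelace sum; only the two edges meeting at V_1 involve h:
2·Area = [(1·(-10) − h·(-3)) + (h·(-9) − (-1)·(-10))] + 12
       = -6·h + -8 = 46
⇒ h = -9.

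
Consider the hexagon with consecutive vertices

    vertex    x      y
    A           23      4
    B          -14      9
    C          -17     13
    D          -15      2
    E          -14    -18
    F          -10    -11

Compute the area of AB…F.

Apply the surveyor's formula: 2A = Σ (x_i·y_{i+1} − x_{i+1}·y_i), indices taken mod 6.
Σ = (263) + (-29) + (161) + (298) + (-26) + (213) = 880
Area = |Σ|/2 = 440.

440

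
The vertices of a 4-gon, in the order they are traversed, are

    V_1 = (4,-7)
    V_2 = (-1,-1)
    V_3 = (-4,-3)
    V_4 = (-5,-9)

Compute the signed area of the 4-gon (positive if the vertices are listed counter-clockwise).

40

Apply Gauss's area formula: 2A = Σ (x_i·y_{i+1} − x_{i+1}·y_i), indices taken mod 4.
V_1→V_2: (4)(-1) − (-1)(-7) = -11
V_2→V_3: (-1)(-3) − (-4)(-1) = -1
V_3→V_4: (-4)(-9) − (-5)(-3) = 21
V_4→V_1: (-5)(-7) − (4)(-9) = 71
Σ = 80
Signed area = Σ/2 = 40 (positive ⇒ counter-clockwise traversal).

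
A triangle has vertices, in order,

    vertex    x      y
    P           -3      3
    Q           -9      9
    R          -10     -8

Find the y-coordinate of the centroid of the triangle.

Apply the surveyor's formula. First the cross-terms c_i = x_i·y_{i+1} − x_{i+1}·y_i:
  0, 162, -54  ⇒  2A = 108, A = 54.
Then Σ (y_i + y_{i+1})·c_i = 432, so ȳ = 432 / (6·54) = 4/3.

4/3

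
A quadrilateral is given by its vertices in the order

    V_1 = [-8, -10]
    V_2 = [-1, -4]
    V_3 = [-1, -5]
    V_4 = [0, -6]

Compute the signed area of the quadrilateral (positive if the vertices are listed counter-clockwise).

-9.5

Apply the surveyor's formula: 2A = Σ (x_i·y_{i+1} − x_{i+1}·y_i), indices taken mod 4.
Σ = (22) + (1) + (6) + (-48) = -19
Signed area = Σ/2 = -9.5 (negative ⇒ clockwise traversal).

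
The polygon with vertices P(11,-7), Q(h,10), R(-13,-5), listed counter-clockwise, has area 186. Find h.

Write out the shoelace sum; only the two edges meeting at Q involve h:
2·Area = [(11·10 − h·(-7)) + (h·(-5) − (-13)·10)] + 146
       = 2·h + 386 = 372
⇒ h = -7.

-7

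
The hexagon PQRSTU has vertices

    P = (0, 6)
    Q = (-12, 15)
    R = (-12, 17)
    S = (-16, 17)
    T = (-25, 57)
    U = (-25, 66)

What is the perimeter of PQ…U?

|PQ| = √((-12)² + (9)²) = √225 = 15
|QR| = √((0)² + (2)²) = √4 = 2
|RS| = √((-4)² + (0)²) = √16 = 4
|ST| = √((-9)² + (40)²) = √1681 = 41
|TU| = √((0)² + (9)²) = √81 = 9
|UP| = √((25)² + (-60)²) = √4225 = 65
Perimeter = 15 + 2 + 4 + 41 + 9 + 65 = 136.

136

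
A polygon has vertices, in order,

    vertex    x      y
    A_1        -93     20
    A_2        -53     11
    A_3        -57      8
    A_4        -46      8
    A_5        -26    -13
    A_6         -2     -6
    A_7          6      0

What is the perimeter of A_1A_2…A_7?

|A_1A_2| = √((40)² + (-9)²) = √1681 = 41
|A_2A_3| = √((-4)² + (-3)²) = √25 = 5
|A_3A_4| = √((11)² + (0)²) = √121 = 11
|A_4A_5| = √((20)² + (-21)²) = √841 = 29
|A_5A_6| = √((24)² + (7)²) = √625 = 25
|A_6A_7| = √((8)² + (6)²) = √100 = 10
|A_7A_1| = √((-99)² + (20)²) = √10201 = 101
Perimeter = 41 + 5 + 11 + 29 + 25 + 10 + 101 = 222.

222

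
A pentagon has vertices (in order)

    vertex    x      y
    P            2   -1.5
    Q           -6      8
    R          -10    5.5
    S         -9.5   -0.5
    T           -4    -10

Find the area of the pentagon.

115.125

Apply Gauss's area formula: 2A = Σ (x_i·y_{i+1} − x_{i+1}·y_i), indices taken mod 5.
Σ = (7) + (47) + (57.25) + (93) + (26) = 230.25
Area = |Σ|/2 = 115.125.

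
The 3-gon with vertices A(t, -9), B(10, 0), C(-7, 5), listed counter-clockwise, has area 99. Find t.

1

Write out the shoelace sum; only the two edges meeting at A involve t:
2·Area = [((-7)·(-9) − t·5) + (t·0 − 10·(-9))] + 50
       = -5·t + 203 = 198
⇒ t = 1.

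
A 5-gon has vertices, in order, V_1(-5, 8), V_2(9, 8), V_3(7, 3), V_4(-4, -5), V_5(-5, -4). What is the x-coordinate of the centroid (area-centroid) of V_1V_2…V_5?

Apply the surveyor's formula. First the cross-terms c_i = x_i·y_{i+1} − x_{i+1}·y_i:
  -112, -29, -23, -9, -60  ⇒  2A = -233, A = -116.5.
Then Σ (x_i + x_{i+1})·c_i = -300, so x̄ = -300 / (6·(-116.5)) = 100/233.

100/233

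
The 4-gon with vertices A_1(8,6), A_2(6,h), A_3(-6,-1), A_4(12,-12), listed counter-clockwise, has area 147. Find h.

Write out the shoelace sum; only the two edges meeting at A_2 involve h:
2·Area = [(8·h − 6·6) + (6·(-1) − (-6)·h)] + 252
       = 14·h + 210 = 294
⇒ h = 6.

6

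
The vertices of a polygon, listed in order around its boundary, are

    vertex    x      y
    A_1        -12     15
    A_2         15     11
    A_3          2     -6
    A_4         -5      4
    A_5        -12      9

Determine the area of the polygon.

280

Apply the shoelace (surveyor's) formula: 2A = Σ (x_i·y_{i+1} − x_{i+1}·y_i), indices taken mod 5.
Σ = (-357) + (-112) + (-22) + (3) + (-72) = -560
Area = |Σ|/2 = 280.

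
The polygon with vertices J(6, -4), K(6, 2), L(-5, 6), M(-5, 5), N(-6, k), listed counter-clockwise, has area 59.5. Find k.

Write out the shoelace sum; only the two edges meeting at N involve k:
2·Area = [((-5)·k − (-6)·5) + ((-6)·(-4) − 6·k)] + 87
       = -11·k + 141 = 119
⇒ k = 2.

2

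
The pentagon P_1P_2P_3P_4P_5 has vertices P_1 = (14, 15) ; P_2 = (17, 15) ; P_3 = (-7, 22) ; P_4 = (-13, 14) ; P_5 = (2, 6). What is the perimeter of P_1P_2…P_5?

70

|P_1P_2| = √((3)² + (0)²) = √9 = 3
|P_2P_3| = √((-24)² + (7)²) = √625 = 25
|P_3P_4| = √((-6)² + (-8)²) = √100 = 10
|P_4P_5| = √((15)² + (-8)²) = √289 = 17
|P_5P_1| = √((12)² + (9)²) = √225 = 15
Perimeter = 3 + 25 + 10 + 17 + 15 = 70.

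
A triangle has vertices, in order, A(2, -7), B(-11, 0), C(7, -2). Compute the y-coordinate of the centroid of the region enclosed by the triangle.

-3

Apply the shoelace (surveyor's) formula. First the cross-terms c_i = x_i·y_{i+1} − x_{i+1}·y_i:
  -77, 22, -45  ⇒  2A = -100, A = -50.
Then Σ (y_i + y_{i+1})·c_i = 900, so ȳ = 900 / (6·(-50)) = -3.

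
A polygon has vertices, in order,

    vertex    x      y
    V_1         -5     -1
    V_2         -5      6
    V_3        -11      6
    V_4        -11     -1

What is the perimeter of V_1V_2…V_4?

26

|V_1V_2| = √((0)² + (7)²) = √49 = 7
|V_2V_3| = √((-6)² + (0)²) = √36 = 6
|V_3V_4| = √((0)² + (-7)²) = √49 = 7
|V_4V_1| = √((6)² + (0)²) = √36 = 6
Perimeter = 7 + 6 + 7 + 6 = 26.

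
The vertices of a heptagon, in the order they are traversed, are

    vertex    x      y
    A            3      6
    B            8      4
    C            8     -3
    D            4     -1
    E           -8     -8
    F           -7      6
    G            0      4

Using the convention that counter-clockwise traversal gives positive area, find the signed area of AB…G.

-136

Apply the shoelace formula: 2A = Σ (x_i·y_{i+1} − x_{i+1}·y_i), indices taken mod 7.
A→B: (3)(4) − (8)(6) = -36
B→C: (8)(-3) − (8)(4) = -56
C→D: (8)(-1) − (4)(-3) = 4
D→E: (4)(-8) − (-8)(-1) = -40
E→F: (-8)(6) − (-7)(-8) = -104
F→G: (-7)(4) − (0)(6) = -28
G→A: (0)(6) − (3)(4) = -12
Σ = -272
Signed area = Σ/2 = -136 (negative ⇒ clockwise traversal).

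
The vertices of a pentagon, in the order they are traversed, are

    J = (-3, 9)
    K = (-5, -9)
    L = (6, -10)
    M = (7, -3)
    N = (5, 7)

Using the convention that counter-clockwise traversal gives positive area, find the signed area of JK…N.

179

Apply Gauss's area formula: 2A = Σ (x_i·y_{i+1} − x_{i+1}·y_i), indices taken mod 5.
J→K: (-3)(-9) − (-5)(9) = 72
K→L: (-5)(-10) − (6)(-9) = 104
L→M: (6)(-3) − (7)(-10) = 52
M→N: (7)(7) − (5)(-3) = 64
N→J: (5)(9) − (-3)(7) = 66
Σ = 358
Signed area = Σ/2 = 179 (positive ⇒ counter-clockwise traversal).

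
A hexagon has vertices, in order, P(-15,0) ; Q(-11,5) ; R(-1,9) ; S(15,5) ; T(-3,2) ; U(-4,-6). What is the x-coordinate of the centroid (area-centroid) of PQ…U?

-531/164

Apply the surveyor's formula. First the cross-terms c_i = x_i·y_{i+1} − x_{i+1}·y_i:
  -75, -94, -140, 45, 26, -90  ⇒  2A = -328, A = -164.
Then Σ (x_i + x_{i+1})·c_i = 3186, so x̄ = 3186 / (6·(-164)) = -531/164.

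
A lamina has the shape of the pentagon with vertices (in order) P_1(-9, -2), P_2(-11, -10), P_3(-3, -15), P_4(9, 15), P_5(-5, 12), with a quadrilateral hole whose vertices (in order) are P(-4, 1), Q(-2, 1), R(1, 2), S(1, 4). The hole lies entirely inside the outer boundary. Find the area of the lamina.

291

Outer boundary:
Apply Gauss's area formula: 2A = Σ (x_i·y_{i+1} − x_{i+1}·y_i), indices taken mod 5.
Cross-terms: 68, 135, 90, 183, 118  ⇒  Σ = 594
Area = |Σ|/2 = 297.
Hole:
Apply Gauss's area formula: 2A = Σ (x_i·y_{i+1} − x_{i+1}·y_i), indices taken mod 4.
P→Q: (-4)(1) − (-2)(1) = -2
Q→R: (-2)(2) − (1)(1) = -5
R→S: (1)(4) − (1)(2) = 2
S→P: (1)(1) − (-4)(4) = 17
Σ = 12
Area = |Σ|/2 = 6.
Net area = 297 − 6 = 291.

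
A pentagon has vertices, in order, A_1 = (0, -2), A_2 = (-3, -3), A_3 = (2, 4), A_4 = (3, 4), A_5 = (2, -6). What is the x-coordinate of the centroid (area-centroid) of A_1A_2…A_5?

67/69

Apply the shoelace (surveyor's) formula. First the cross-terms c_i = x_i·y_{i+1} − x_{i+1}·y_i:
  -6, -6, -4, -26, -4  ⇒  2A = -46, A = -23.
Then Σ (x_i + x_{i+1})·c_i = -134, so x̄ = -134 / (6·(-23)) = 67/69.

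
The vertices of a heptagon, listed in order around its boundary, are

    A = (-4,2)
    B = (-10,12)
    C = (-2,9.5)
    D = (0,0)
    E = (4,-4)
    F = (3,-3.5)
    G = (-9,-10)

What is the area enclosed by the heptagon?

110.25

Apply the surveyor's formula: 2A = Σ (x_i·y_{i+1} − x_{i+1}·y_i), indices taken mod 7.
A→B: (-4)(12) − (-10)(2) = -28
B→C: (-10)(9.5) − (-2)(12) = -71
C→D: (-2)(0) − (0)(9.5) = 0
D→E: (0)(-4) − (4)(0) = 0
E→F: (4)(-3.5) − (3)(-4) = -2
F→G: (3)(-10) − (-9)(-3.5) = -61.5
G→A: (-9)(2) − (-4)(-10) = -58
Σ = -220.5
Area = |Σ|/2 = 110.25.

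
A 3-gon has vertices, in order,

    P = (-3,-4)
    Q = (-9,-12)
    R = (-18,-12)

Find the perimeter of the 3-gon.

36

|PQ| = √((-6)² + (-8)²) = √100 = 10
|QR| = √((-9)² + (0)²) = √81 = 9
|RP| = √((15)² + (8)²) = √289 = 17
Perimeter = 10 + 9 + 17 = 36.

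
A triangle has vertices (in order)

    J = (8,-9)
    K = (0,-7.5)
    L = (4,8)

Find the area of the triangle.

65

Cross-terms: -60, 30, -100  ⇒  Σ = -130
Area = |Σ|/2 = 65.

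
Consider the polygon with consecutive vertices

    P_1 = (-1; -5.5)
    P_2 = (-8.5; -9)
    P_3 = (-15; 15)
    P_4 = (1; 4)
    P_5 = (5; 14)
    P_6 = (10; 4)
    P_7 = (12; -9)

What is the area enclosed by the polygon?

Apply Gauss's area formula: 2A = Σ (x_i·y_{i+1} − x_{i+1}·y_i), indices taken mod 7.
Σ = (-37.75) + (-262.5) + (-75) + (-6) + (-120) + (-138) + (-75) = -714.25
Area = |Σ|/2 = 357.125.

357.125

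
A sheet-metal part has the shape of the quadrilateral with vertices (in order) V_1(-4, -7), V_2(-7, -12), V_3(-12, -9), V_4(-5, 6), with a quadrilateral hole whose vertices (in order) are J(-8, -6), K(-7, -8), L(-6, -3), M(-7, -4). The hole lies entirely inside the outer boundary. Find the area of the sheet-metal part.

66

Outer boundary:
Apply Gauss's area formula: 2A = Σ (x_i·y_{i+1} − x_{i+1}·y_i), indices taken mod 4.
V_1→V_2: (-4)(-12) − (-7)(-7) = -1
V_2→V_3: (-7)(-9) − (-12)(-12) = -81
V_3→V_4: (-12)(6) − (-5)(-9) = -117
V_4→V_1: (-5)(-7) − (-4)(6) = 59
Σ = -140
Area = |Σ|/2 = 70.
Hole:
Cross-terms: 22, -27, 3, 10  ⇒  Σ = 8
Area = |Σ|/2 = 4.
Net area = 70 − 4 = 66.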